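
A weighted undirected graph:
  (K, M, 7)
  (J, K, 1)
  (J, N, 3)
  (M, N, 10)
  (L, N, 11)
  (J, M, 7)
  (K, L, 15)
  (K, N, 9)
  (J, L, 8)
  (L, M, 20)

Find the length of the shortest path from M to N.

10

Checking several routes:
M-N: 10
M-K-J-N: 7 + 1 + 3 = 11
M-J-N: 7 + 3 = 10
Best route has total 10.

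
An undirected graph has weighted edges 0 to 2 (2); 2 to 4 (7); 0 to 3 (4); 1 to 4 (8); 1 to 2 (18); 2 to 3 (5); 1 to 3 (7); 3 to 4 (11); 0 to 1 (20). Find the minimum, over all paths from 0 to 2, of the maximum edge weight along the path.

2

Some routes from 0 to 2:
0-3-2: max(4, 5) = 5
0-3-1-4-2: max(4, 7, 8, 7) = 8
0-2: max(2) = 2
Best route has worst link 2.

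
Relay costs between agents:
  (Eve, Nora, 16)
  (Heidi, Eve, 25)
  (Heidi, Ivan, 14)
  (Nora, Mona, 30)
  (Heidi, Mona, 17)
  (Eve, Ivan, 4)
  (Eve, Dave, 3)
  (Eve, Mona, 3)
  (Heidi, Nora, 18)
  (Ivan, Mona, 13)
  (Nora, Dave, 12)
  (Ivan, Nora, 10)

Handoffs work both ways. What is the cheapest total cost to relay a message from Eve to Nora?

14

Comparing a few candidate routes:
Eve-Ivan-Nora: 4 + 10 = 14
Eve-Dave-Nora: 3 + 12 = 15
Eve-Nora: 16
Eve-Mona-Ivan-Nora: 3 + 13 + 10 = 26
Shortest: 14.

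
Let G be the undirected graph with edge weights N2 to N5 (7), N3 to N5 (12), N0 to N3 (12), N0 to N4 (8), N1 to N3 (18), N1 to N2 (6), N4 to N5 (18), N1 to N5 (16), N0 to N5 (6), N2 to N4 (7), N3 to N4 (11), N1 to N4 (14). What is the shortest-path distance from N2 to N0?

13

Comparing a few candidate routes:
N2 - N1 - N5 - N0: 6 + 16 + 6 = 28
N2 - N5 - N0: 7 + 6 = 13
N2 - N4 - N0: 7 + 8 = 15
Best route has total 13.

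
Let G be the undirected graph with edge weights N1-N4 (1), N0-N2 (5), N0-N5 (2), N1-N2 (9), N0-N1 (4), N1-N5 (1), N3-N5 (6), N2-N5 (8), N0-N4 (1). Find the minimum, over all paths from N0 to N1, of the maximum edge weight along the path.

1

Checking several routes:
N0 → N5 → N1: max(2, 1) = 2
N0 → N4 → N1: max(1, 1) = 1
N0 → N1: max(4) = 4
Smallest bottleneck: 1.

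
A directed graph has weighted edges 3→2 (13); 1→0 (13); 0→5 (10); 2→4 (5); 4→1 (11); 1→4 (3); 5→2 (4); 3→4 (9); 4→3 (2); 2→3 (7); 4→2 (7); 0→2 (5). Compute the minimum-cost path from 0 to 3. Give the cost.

12

Paths from 0 to 3:
0-2-4-3: 5 + 5 + 2 = 12
0-5-2-3: 10 + 4 + 7 = 21
0-2-3: 5 + 7 = 12
0-5-2-4-3: 10 + 4 + 5 + 2 = 21
The minimum is 12.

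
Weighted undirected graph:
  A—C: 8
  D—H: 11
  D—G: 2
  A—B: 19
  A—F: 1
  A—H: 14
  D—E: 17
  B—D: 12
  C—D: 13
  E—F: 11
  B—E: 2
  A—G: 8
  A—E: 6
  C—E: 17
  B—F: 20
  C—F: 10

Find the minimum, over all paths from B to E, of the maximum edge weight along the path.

2

Some routes from B to E:
B - D - G - A - C - F - E: max(12, 2, 8, 8, 10, 11) = 12
B - D - G - A - F - E: max(12, 2, 8, 1, 11) = 12
B - E: max(2) = 2
Best route has worst link 2.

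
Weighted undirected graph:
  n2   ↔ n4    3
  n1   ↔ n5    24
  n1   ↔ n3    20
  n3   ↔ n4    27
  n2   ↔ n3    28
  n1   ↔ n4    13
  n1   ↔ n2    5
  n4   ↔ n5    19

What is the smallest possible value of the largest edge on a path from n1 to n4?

A few of the n1→n4 routes:
n1 -> n3 -> n4: max(20, 27) = 27
n1 -> n2 -> n4: max(5, 3) = 5
n1 -> n4: max(13) = 13
n1 -> n5 -> n4: max(24, 19) = 24
Smallest bottleneck: 5.

5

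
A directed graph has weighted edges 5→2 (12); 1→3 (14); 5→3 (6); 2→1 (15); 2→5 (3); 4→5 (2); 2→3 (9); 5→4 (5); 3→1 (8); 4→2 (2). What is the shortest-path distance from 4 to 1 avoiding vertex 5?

17

Paths from 4 to 1 avoiding 5:
4-2-1: 2 + 15 = 17
4-2-3-1: 2 + 9 + 8 = 19
Shortest: 17.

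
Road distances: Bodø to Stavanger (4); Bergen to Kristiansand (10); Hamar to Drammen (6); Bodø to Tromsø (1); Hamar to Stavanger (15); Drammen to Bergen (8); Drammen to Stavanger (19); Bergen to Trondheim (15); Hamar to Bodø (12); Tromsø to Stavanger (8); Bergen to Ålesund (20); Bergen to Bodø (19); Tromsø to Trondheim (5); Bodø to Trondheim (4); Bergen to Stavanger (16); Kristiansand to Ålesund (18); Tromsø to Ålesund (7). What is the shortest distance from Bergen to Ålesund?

A few of the Bergen→Ålesund routes:
Bergen→Stavanger→Bodø→Tromsø→Ålesund: 16 + 4 + 1 + 7 = 28
Bergen→Trondheim→Tromsø→Ålesund: 15 + 5 + 7 = 27
Bergen→Trondheim→Bodø→Tromsø→Ålesund: 15 + 4 + 1 + 7 = 27
Bergen→Ålesund: 20
Bergen→Bodø→Tromsø→Ålesund: 19 + 1 + 7 = 27
Bergen→Kristiansand→Ålesund: 10 + 18 = 28
Best route has total 20.

20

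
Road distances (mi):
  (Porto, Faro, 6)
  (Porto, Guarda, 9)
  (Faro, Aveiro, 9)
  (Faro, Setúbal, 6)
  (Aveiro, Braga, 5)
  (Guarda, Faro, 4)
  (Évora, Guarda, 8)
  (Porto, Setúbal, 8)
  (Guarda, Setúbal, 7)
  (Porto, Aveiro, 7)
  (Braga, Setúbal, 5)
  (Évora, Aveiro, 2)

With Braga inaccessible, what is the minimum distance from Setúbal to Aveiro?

Comparing a few candidate routes:
Setúbal -> Porto -> Aveiro: 8 + 7 = 15
Setúbal -> Guarda -> Évora -> Aveiro: 7 + 8 + 2 = 17
Setúbal -> Faro -> Aveiro: 6 + 9 = 15
Shortest: 15 mi.

15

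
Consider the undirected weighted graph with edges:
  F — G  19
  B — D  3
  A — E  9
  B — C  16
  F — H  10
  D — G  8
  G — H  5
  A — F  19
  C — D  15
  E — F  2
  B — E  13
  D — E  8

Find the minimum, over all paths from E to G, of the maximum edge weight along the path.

Some routes from E to G:
E→F→G: max(2, 19) = 19
E→F→H→G: max(2, 10, 5) = 10
E→B→D→G: max(13, 3, 8) = 13
E→B→C→D→G: max(13, 16, 15, 8) = 16
E→D→G: max(8, 8) = 8
Best route has worst link 8.

8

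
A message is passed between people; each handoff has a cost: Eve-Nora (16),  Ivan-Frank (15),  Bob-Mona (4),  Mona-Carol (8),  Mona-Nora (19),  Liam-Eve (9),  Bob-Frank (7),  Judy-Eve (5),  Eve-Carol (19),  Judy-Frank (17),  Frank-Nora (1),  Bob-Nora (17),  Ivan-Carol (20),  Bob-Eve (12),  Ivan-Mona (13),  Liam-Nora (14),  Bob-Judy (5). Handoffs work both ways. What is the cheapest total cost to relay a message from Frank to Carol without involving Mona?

35

Checking several routes:
Frank→Nora→Eve→Carol: 1 + 16 + 19 = 36
Frank→Bob→Judy→Eve→Carol: 7 + 5 + 5 + 19 = 36
Frank→Ivan→Carol: 15 + 20 = 35
The minimum is 35.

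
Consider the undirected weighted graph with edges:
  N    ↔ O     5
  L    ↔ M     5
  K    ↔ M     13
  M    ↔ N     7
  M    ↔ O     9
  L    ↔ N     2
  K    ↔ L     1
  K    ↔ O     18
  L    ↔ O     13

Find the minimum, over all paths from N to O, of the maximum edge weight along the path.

Comparing a few candidate routes:
N → L → M → O: max(2, 5, 9) = 9
N → O: max(5) = 5
N → M → O: max(7, 9) = 9
N → L → K → M → O: max(2, 1, 13, 9) = 13
N → M → K → L → O: max(7, 13, 1, 13) = 13
N → M → L → O: max(7, 5, 13) = 13
The minimum achievable maximum is 5.

5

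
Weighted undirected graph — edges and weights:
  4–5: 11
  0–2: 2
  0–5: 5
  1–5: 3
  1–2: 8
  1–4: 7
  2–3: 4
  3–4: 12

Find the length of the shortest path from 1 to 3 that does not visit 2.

19

Candidate routes:
1 -> 5 -> 4 -> 3: 3 + 11 + 12 = 26
1 -> 4 -> 3: 7 + 12 = 19
Best route has total 19.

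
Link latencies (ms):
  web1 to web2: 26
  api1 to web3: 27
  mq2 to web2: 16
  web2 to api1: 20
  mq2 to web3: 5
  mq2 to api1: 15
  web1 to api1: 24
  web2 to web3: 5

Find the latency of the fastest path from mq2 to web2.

10

Some routes from mq2 to web2:
mq2→web2: 16
mq2→web3→web2: 5 + 5 = 10
mq2→api1→web3→web2: 15 + 27 + 5 = 47
mq2→api1→web2: 15 + 20 = 35
Best route has total 10 ms.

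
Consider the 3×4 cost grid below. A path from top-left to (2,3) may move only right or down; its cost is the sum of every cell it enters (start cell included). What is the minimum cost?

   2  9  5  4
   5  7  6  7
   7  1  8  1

24

Cheapest: [0,0]→[1,0]→[1,1]→[2,1]→[2,2]→[2,3]
  2 + 5 + 7 + 1 + 8 + 1 = 24
(Top row then right column would cost 28.)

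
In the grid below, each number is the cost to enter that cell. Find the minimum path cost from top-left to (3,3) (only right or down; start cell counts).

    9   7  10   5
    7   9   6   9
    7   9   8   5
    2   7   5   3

40

Cheapest: (0,0)→(1,0)→(2,0)→(3,0)→(3,1)→(3,2)→(3,3)
  9 + 7 + 7 + 2 + 7 + 5 + 3 = 40
For comparison, the top-then-right route costs 48.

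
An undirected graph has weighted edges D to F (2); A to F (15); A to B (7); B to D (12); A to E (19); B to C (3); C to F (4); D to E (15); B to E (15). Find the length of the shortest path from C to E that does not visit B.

21

Candidate routes:
C -> F -> D -> E: 4 + 2 + 15 = 21
C -> F -> A -> E: 4 + 15 + 19 = 38
The minimum is 21.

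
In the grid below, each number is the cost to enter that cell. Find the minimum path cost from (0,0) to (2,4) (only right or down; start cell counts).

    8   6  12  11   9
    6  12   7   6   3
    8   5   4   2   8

41

Path r0c0 → r1c0 → r2c0 → r2c1 → r2c2 → r2c3 → r2c4: 8 + 6 + 8 + 5 + 4 + 2 + 8 = 41.
For comparison, the top-then-right route costs 57.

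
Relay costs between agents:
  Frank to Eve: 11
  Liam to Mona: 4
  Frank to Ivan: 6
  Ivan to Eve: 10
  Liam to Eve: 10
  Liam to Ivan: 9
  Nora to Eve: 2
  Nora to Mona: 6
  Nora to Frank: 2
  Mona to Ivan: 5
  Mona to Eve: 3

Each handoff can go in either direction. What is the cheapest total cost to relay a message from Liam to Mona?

Comparing a few candidate routes:
Liam → Eve → Mona: 10 + 3 = 13
Liam → Mona: 4
Liam → Ivan → Eve → Mona: 9 + 10 + 3 = 22
Liam → Ivan → Mona: 9 + 5 = 14
Liam → Eve → Nora → Mona: 10 + 2 + 6 = 18
Best route has total 4.

4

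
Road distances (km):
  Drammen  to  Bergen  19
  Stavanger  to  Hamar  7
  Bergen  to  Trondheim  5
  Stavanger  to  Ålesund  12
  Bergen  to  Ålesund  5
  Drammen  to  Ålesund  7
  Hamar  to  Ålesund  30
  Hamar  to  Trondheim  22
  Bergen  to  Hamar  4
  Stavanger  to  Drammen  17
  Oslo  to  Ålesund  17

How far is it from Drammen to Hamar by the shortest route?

Checking several routes:
Drammen → Stavanger → Hamar: 17 + 7 = 24
Drammen → Ålesund → Stavanger → Hamar: 7 + 12 + 7 = 26
Drammen → Ålesund → Hamar: 7 + 30 = 37
Drammen → Ålesund → Bergen → Hamar: 7 + 5 + 4 = 16
Drammen → Stavanger → Ålesund → Bergen → Hamar: 17 + 12 + 5 + 4 = 38
Drammen → Bergen → Hamar: 19 + 4 = 23
The minimum is 16 km.

16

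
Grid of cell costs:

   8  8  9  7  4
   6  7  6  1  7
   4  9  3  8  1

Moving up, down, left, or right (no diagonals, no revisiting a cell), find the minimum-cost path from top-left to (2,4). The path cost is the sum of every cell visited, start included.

36

Path (0,0)→(1,0)→(1,1)→(1,2)→(1,3)→(1,4)→(2,4): 8 + 6 + 7 + 6 + 1 + 7 + 1 = 36.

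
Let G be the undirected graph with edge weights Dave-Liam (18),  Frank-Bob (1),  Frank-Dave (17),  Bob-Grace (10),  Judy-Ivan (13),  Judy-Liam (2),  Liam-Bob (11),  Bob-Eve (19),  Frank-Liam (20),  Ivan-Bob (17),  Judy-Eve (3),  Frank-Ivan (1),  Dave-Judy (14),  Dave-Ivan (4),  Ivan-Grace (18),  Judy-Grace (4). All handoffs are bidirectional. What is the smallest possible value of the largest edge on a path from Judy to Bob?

A few of the Judy→Bob routes:
Judy -> Dave -> Frank -> Ivan -> Bob: max(14, 17, 1, 17) = 17
Judy -> Ivan -> Frank -> Bob: max(13, 1, 1) = 13
Judy -> Liam -> Bob: max(2, 11) = 11
Judy -> Grace -> Bob: max(4, 10) = 10
Judy -> Dave -> Ivan -> Frank -> Bob: max(14, 4, 1, 1) = 14
Judy -> Dave -> Frank -> Bob: max(14, 17, 1) = 17
Best route has worst link 10.

10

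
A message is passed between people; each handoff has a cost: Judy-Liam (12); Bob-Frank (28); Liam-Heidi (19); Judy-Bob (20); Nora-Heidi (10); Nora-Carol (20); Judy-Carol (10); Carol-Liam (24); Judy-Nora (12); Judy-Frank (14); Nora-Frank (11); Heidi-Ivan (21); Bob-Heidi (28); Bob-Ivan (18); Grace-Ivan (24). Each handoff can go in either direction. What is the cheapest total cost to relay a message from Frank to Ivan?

Checking several routes:
Frank → Judy → Nora → Heidi → Ivan: 14 + 12 + 10 + 21 = 57
Frank → Judy → Bob → Ivan: 14 + 20 + 18 = 52
Frank → Nora → Heidi → Ivan: 11 + 10 + 21 = 42
Frank → Bob → Ivan: 28 + 18 = 46
The minimum is 42.

42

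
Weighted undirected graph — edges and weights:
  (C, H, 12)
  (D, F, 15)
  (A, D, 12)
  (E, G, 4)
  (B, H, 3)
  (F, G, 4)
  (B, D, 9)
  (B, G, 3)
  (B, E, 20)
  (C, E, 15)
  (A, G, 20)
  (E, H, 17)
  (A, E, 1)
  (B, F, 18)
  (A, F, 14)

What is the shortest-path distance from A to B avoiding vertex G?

Comparing a few candidate routes:
A → F → B: 14 + 18 = 32
A → F → D → B: 14 + 15 + 9 = 38
A → D → B: 12 + 9 = 21
A → E → H → B: 1 + 17 + 3 = 21
A → E → B: 1 + 20 = 21
A → E → C → H → B: 1 + 15 + 12 + 3 = 31
Shortest: 21.

21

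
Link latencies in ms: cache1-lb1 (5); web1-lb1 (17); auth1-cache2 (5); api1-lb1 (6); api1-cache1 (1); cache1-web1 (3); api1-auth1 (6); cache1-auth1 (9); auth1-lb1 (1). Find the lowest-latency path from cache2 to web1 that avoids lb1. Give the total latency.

Paths from cache2 to web1 avoiding lb1:
cache2 - auth1 - cache1 - web1: 5 + 9 + 3 = 17
cache2 - auth1 - api1 - cache1 - web1: 5 + 6 + 1 + 3 = 15
The minimum is 15 ms.

15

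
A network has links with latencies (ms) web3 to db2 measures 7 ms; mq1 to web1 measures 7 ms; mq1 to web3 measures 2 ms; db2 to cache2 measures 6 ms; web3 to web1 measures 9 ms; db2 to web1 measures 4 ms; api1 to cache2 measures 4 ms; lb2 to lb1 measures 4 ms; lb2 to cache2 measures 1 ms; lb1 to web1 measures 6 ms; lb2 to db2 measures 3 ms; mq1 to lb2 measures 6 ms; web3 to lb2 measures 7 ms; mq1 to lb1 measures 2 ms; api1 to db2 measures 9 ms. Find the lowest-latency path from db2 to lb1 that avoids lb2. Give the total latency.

Comparing a few candidate routes:
db2 -> web3 -> mq1 -> web1 -> lb1: 7 + 2 + 7 + 6 = 22
db2 -> web1 -> web3 -> mq1 -> lb1: 4 + 9 + 2 + 2 = 17
db2 -> web1 -> mq1 -> lb1: 4 + 7 + 2 = 13
db2 -> web3 -> web1 -> lb1: 7 + 9 + 6 = 22
db2 -> web3 -> mq1 -> lb1: 7 + 2 + 2 = 11
db2 -> web1 -> lb1: 4 + 6 = 10
The minimum is 10 ms.

10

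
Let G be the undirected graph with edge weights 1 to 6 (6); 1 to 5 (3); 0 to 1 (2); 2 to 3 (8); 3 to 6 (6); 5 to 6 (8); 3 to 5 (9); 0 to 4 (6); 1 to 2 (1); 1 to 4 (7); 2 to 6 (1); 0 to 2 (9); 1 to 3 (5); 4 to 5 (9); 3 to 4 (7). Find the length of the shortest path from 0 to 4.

Checking several routes:
0 -> 1 -> 4: 2 + 7 = 9
0 -> 2 -> 1 -> 4: 9 + 1 + 7 = 17
0 -> 1 -> 5 -> 4: 2 + 3 + 9 = 14
0 -> 1 -> 3 -> 4: 2 + 5 + 7 = 14
0 -> 4: 6
Best route has total 6.

6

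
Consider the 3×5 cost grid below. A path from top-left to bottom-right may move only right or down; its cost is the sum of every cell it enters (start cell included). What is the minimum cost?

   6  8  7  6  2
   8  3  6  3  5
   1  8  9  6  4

35

Take [0,0]→[0,1]→[1,1]→[1,2]→[1,3]→[1,4]→[2,4] for a total of 6 + 8 + 3 + 6 + 3 + 5 + 4 = 35.
(Top row then right column would cost 38.)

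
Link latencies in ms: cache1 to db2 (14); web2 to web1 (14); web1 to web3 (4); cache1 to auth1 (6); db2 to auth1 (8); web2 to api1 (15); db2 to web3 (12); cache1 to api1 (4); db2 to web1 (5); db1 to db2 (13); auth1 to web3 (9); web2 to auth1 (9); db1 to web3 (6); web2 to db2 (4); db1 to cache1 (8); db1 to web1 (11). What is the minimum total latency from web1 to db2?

5

Some routes from web1 to db2:
web1-web2-db2: 14 + 4 = 18
web1-db2: 5
web1-web3-auth1-db2: 4 + 9 + 8 = 21
web1-web3-db2: 4 + 12 = 16
web1-web3-db1-db2: 4 + 6 + 13 = 23
Best route has total 5 ms.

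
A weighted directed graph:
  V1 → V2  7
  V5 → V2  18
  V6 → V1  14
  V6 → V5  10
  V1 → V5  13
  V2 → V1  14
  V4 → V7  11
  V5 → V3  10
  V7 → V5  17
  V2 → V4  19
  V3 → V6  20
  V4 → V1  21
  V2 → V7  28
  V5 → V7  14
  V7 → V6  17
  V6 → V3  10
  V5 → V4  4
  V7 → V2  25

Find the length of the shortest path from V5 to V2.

A few of the V5→V2 routes:
V5 -> V7 -> V2: 14 + 25 = 39
V5 -> V3 -> V6 -> V1 -> V2: 10 + 20 + 14 + 7 = 51
V5 -> V2: 18
V5 -> V7 -> V6 -> V1 -> V2: 14 + 17 + 14 + 7 = 52
V5 -> V4 -> V1 -> V2: 4 + 21 + 7 = 32
V5 -> V4 -> V7 -> V2: 4 + 11 + 25 = 40
Best route has total 18.

18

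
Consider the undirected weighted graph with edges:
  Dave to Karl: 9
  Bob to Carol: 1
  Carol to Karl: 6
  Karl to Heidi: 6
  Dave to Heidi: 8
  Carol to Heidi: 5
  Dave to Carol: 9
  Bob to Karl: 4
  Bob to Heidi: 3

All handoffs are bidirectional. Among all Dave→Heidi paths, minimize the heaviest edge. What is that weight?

Checking several routes:
Dave -> Carol -> Heidi: max(9, 5) = 9
Dave -> Heidi: max(8) = 8
Dave -> Carol -> Bob -> Karl -> Heidi: max(9, 1, 4, 6) = 9
Dave -> Carol -> Bob -> Heidi: max(9, 1, 3) = 9
Best route has worst link 8.

8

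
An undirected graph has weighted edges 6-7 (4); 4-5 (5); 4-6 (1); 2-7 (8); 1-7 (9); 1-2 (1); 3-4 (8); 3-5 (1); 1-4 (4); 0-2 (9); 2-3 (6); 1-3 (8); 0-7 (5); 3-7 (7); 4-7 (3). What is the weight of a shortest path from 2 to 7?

Comparing a few candidate routes:
2 → 1 → 4 → 6 → 7: 1 + 4 + 1 + 4 = 10
2 → 1 → 4 → 7: 1 + 4 + 3 = 8
2 → 1 → 7: 1 + 9 = 10
2 → 7: 8
The minimum is 8.

8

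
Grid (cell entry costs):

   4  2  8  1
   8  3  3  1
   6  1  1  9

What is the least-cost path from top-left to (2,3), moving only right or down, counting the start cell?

Take (0,0) → (0,1) → (1,1) → (2,1) → (2,2) → (2,3) for a total of 4 + 2 + 3 + 1 + 1 + 9 = 20.

20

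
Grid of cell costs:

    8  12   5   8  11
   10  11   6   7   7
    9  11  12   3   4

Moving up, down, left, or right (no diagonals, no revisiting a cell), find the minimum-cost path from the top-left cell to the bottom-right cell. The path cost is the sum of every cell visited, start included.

45

Path [0,0] → [0,1] → [0,2] → [1,2] → [1,3] → [2,3] → [2,4]: 8 + 12 + 5 + 6 + 7 + 3 + 4 = 45.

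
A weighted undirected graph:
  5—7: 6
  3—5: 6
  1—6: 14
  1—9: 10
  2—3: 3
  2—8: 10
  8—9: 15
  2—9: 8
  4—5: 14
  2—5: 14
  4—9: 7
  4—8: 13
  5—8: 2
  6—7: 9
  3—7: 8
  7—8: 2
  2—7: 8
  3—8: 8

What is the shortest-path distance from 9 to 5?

17

Checking several routes:
9-2-3-5: 8 + 3 + 6 = 17
9-8-5: 15 + 2 = 17
9-2-7-8-5: 8 + 8 + 2 + 2 = 20
Shortest: 17.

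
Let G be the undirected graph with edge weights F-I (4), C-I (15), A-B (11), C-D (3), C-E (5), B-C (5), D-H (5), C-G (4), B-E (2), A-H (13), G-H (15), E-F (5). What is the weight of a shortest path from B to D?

Some routes from B to D:
B - C - D: 5 + 3 = 8
B - E - C - D: 2 + 5 + 3 = 10
B - E - F - I - C - D: 2 + 5 + 4 + 15 + 3 = 29
B - E - C - G - H - D: 2 + 5 + 4 + 15 + 5 = 31
B - C - G - H - D: 5 + 4 + 15 + 5 = 29
B - A - H - D: 11 + 13 + 5 = 29
Shortest: 8.

8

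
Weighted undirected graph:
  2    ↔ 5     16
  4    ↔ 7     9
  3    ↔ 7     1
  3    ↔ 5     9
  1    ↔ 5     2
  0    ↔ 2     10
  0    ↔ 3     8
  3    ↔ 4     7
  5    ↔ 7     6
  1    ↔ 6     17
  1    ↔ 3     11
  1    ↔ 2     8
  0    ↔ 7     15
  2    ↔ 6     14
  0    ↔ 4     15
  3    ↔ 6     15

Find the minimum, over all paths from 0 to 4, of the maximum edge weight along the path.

Checking several routes:
0 → 2 → 1 → 5 → 7 → 4: max(10, 8, 2, 6, 9) = 10
0 → 2 → 1 → 5 → 7 → 3 → 4: max(10, 8, 2, 6, 1, 7) = 10
0 → 3 → 5 → 7 → 4: max(8, 9, 6, 9) = 9
0 → 3 → 4: max(8, 7) = 8
0 → 3 → 7 → 4: max(8, 1, 9) = 9
Best route has worst link 8.

8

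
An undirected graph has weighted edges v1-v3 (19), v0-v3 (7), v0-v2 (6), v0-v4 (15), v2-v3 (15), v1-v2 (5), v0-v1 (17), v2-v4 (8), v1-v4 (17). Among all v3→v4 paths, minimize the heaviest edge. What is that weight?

Comparing a few candidate routes:
v3 → v2 → v4: max(15, 8) = 15
v3 → v2 → v0 → v4: max(15, 6, 15) = 15
v3 → v0 → v2 → v1 → v4: max(7, 6, 5, 17) = 17
v3 → v0 → v2 → v4: max(7, 6, 8) = 8
v3 → v0 → v4: max(7, 15) = 15
v3 → v0 → v1 → v2 → v4: max(7, 17, 5, 8) = 17
Best route has worst link 8.

8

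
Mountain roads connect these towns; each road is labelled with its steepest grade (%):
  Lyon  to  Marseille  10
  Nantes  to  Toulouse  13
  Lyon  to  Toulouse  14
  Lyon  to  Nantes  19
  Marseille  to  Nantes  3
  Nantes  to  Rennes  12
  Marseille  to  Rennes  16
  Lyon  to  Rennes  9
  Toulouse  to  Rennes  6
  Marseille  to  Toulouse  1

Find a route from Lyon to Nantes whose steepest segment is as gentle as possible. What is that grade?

Checking several routes:
Lyon - Marseille - Nantes: max(10, 3) = 10
Lyon - Marseille - Toulouse - Rennes - Nantes: max(10, 1, 6, 12) = 12
Lyon - Marseille - Toulouse - Nantes: max(10, 1, 13) = 13
Lyon - Rennes - Nantes: max(9, 12) = 12
Lyon - Rennes - Toulouse - Nantes: max(9, 6, 13) = 13
Lyon - Rennes - Toulouse - Marseille - Nantes: max(9, 6, 1, 3) = 9
Smallest bottleneck: 9%.

9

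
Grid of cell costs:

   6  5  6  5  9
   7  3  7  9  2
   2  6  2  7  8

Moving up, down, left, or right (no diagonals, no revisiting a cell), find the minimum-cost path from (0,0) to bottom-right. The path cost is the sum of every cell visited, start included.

37

Path r0c0 r0c1 r1c1 r2c1 r2c2 r2c3 r2c4: 6 + 5 + 3 + 6 + 2 + 7 + 8 = 37.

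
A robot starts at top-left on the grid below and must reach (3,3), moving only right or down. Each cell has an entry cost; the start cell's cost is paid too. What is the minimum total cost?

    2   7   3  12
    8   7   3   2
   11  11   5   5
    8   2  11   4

One optimal route is [0,0] [0,1] [0,2] [1,2] [1,3] [2,3] [3,3].
Its cost is 2 + 7 + 3 + 3 + 2 + 5 + 4 = 26.
For comparison, the top-then-right route costs 35.

26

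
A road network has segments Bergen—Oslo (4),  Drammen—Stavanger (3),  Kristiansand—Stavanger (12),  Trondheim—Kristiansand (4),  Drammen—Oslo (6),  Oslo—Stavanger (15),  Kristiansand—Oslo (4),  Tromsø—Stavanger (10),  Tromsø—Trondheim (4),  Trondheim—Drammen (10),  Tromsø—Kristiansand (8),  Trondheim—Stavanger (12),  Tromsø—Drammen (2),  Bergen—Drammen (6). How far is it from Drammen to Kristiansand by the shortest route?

10

A few of the Drammen→Kristiansand routes:
Drammen-Bergen-Oslo-Kristiansand: 6 + 4 + 4 = 14
Drammen-Tromsø-Kristiansand: 2 + 8 = 10
Drammen-Tromsø-Trondheim-Kristiansand: 2 + 4 + 4 = 10
Drammen-Stavanger-Kristiansand: 3 + 12 = 15
Drammen-Trondheim-Kristiansand: 10 + 4 = 14
Drammen-Oslo-Kristiansand: 6 + 4 = 10
Best route has total 10 mi.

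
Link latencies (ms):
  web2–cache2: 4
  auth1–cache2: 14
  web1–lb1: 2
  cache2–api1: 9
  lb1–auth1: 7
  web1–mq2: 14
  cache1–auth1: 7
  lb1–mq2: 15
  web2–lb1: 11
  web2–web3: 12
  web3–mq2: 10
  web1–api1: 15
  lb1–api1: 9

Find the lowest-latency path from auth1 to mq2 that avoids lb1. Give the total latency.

40

Paths from auth1 to mq2 avoiding lb1:
auth1-cache2-web2-web3-mq2: 14 + 4 + 12 + 10 = 40
auth1-cache2-api1-web1-mq2: 14 + 9 + 15 + 14 = 52
Shortest: 40 ms.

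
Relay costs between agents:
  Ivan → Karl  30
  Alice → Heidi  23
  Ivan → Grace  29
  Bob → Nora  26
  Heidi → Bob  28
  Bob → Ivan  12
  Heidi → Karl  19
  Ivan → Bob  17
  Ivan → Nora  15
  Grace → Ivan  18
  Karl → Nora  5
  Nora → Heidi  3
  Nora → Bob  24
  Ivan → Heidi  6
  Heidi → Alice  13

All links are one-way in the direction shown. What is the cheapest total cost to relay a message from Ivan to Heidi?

Paths from Ivan to Heidi:
Ivan -> Nora -> Heidi: 15 + 3 = 18
Ivan -> Bob -> Nora -> Heidi: 17 + 26 + 3 = 46
Ivan -> Heidi: 6
Ivan -> Karl -> Nora -> Heidi: 30 + 5 + 3 = 38
Shortest: 6.

6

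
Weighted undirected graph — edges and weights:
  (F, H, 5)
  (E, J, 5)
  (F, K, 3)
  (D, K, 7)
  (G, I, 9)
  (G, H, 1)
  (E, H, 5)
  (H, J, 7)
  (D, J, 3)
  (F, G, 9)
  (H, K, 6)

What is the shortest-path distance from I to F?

Paths from I to F:
I - G - F: 9 + 9 = 18
I - G - H - E - J - D - K - F: 9 + 1 + 5 + 5 + 3 + 7 + 3 = 33
I - G - H - F: 9 + 1 + 5 = 15
I - G - H - J - D - K - F: 9 + 1 + 7 + 3 + 7 + 3 = 30
I - G - H - K - F: 9 + 1 + 6 + 3 = 19
The minimum is 15.

15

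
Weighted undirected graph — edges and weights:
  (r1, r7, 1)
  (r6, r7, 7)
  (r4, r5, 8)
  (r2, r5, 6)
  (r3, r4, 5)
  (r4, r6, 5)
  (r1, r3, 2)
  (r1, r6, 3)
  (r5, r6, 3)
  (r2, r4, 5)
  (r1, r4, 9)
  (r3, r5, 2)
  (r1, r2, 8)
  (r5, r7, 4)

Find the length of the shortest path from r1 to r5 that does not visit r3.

Comparing a few candidate routes:
r1 - r7 - r6 - r5: 1 + 7 + 3 = 11
r1 - r7 - r5: 1 + 4 = 5
r1 - r6 - r5: 3 + 3 = 6
Best route has total 5.

5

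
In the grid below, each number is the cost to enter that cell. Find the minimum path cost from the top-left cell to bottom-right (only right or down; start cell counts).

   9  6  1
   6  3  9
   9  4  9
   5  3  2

27

One optimal route is (0,0) → (0,1) → (1,1) → (2,1) → (3,1) → (3,2).
Its cost is 9 + 6 + 3 + 4 + 3 + 2 = 27.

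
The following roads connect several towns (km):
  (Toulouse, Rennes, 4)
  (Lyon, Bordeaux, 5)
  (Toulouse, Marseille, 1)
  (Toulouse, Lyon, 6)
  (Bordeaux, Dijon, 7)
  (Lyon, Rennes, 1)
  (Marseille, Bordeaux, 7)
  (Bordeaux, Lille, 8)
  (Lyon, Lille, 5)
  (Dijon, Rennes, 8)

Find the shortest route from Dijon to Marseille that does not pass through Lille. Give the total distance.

Comparing a few candidate routes:
Dijon-Bordeaux-Marseille: 7 + 7 = 14
Dijon-Rennes-Lyon-Toulouse-Marseille: 8 + 1 + 6 + 1 = 16
Dijon-Bordeaux-Lyon-Rennes-Toulouse-Marseille: 7 + 5 + 1 + 4 + 1 = 18
Dijon-Rennes-Toulouse-Marseille: 8 + 4 + 1 = 13
Dijon-Rennes-Lyon-Bordeaux-Marseille: 8 + 1 + 5 + 7 = 21
Dijon-Bordeaux-Lyon-Toulouse-Marseille: 7 + 5 + 6 + 1 = 19
Shortest: 13 km.

13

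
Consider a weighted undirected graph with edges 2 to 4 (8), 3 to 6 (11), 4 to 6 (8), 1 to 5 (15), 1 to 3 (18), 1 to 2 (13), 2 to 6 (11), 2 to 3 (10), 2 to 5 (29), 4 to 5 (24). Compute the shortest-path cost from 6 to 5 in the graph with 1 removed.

32

Candidate routes:
6 -> 4 -> 2 -> 5: 8 + 8 + 29 = 45
6 -> 3 -> 2 -> 5: 11 + 10 + 29 = 50
6 -> 2 -> 4 -> 5: 11 + 8 + 24 = 43
6 -> 2 -> 5: 11 + 29 = 40
6 -> 4 -> 5: 8 + 24 = 32
6 -> 3 -> 2 -> 4 -> 5: 11 + 10 + 8 + 24 = 53
Best route has total 32.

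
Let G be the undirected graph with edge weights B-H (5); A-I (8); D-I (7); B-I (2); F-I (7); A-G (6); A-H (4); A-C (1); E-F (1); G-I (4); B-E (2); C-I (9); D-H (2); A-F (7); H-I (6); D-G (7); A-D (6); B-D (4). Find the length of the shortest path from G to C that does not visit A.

13

A few of the G→C routes:
G-I-C: 4 + 9 = 13
G-D-I-C: 7 + 7 + 9 = 23
G-D-B-I-C: 7 + 4 + 2 + 9 = 22
G-D-H-I-C: 7 + 2 + 6 + 9 = 24
Best route has total 13.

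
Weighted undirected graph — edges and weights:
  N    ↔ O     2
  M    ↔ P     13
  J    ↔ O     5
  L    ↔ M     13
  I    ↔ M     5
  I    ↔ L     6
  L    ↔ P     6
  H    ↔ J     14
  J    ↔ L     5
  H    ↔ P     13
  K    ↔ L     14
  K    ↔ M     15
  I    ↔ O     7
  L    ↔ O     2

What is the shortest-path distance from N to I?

9

A few of the N→I routes:
N - O - L - M - I: 2 + 2 + 13 + 5 = 22
N - O - L - P - M - I: 2 + 2 + 6 + 13 + 5 = 28
N - O - L - I: 2 + 2 + 6 = 10
N - O - J - L - I: 2 + 5 + 5 + 6 = 18
N - O - J - L - M - I: 2 + 5 + 5 + 13 + 5 = 30
N - O - I: 2 + 7 = 9
Best route has total 9.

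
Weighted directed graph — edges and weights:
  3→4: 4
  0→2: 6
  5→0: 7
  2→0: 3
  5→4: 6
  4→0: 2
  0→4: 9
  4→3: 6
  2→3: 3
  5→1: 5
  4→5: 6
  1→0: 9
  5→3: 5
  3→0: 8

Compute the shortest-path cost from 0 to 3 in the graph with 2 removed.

Candidate routes:
0→4→5→3: 9 + 6 + 5 = 20
0→4→3: 9 + 6 = 15
Shortest: 15.

15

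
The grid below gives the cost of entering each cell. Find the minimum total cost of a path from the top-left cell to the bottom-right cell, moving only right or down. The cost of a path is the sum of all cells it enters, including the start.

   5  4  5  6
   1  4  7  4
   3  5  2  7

23

One optimal route is (0,0) → (1,0) → (2,0) → (2,1) → (2,2) → (2,3).
Its cost is 5 + 1 + 3 + 5 + 2 + 7 = 23.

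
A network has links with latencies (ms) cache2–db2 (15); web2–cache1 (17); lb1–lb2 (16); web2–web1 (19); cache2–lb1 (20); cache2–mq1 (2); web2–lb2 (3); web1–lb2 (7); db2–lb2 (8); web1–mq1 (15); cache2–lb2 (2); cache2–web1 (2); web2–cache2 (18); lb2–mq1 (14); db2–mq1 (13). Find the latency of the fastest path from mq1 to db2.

12

Checking several routes:
mq1 -> cache2 -> lb2 -> db2: 2 + 2 + 8 = 12
mq1 -> cache2 -> web1 -> lb2 -> db2: 2 + 2 + 7 + 8 = 19
mq1 -> web1 -> cache2 -> lb2 -> db2: 15 + 2 + 2 + 8 = 27
mq1 -> cache2 -> db2: 2 + 15 = 17
mq1 -> db2: 13
mq1 -> lb2 -> db2: 14 + 8 = 22
Shortest: 12 ms.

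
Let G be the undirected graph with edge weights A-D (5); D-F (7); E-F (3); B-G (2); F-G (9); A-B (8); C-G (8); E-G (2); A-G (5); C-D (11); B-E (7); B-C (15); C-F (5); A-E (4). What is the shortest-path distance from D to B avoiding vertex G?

13

Some routes from D to B avoiding G:
D - C - B: 11 + 15 = 26
D - A - B: 5 + 8 = 13
D - F - E - A - B: 7 + 3 + 4 + 8 = 22
D - C - F - E - B: 11 + 5 + 3 + 7 = 26
D - A - E - B: 5 + 4 + 7 = 16
D - F - E - B: 7 + 3 + 7 = 17
Shortest: 13.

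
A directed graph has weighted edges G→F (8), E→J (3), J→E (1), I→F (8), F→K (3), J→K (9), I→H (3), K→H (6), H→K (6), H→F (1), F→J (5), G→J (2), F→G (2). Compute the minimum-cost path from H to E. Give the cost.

Candidate routes:
H→F→J→E: 1 + 5 + 1 = 7
H→F→G→J→E: 1 + 2 + 2 + 1 = 6
Shortest: 6.

6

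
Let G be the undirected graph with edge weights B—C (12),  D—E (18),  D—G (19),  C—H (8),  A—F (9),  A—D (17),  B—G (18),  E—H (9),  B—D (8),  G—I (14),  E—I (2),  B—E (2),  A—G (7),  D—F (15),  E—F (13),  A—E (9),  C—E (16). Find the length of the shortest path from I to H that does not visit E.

Some routes from I to H avoiding E:
I -> G -> D -> B -> C -> H: 14 + 19 + 8 + 12 + 8 = 61
I -> G -> B -> C -> H: 14 + 18 + 12 + 8 = 52
I -> G -> A -> D -> B -> C -> H: 14 + 7 + 17 + 8 + 12 + 8 = 66
Best route has total 52.

52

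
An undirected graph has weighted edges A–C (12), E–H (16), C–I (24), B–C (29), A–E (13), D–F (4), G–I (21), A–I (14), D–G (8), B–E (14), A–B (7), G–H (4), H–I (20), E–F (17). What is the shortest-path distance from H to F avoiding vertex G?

Checking several routes:
H -> I -> A -> E -> F: 20 + 14 + 13 + 17 = 64
H -> E -> F: 16 + 17 = 33
H -> I -> A -> B -> E -> F: 20 + 14 + 7 + 14 + 17 = 72
The minimum is 33.

33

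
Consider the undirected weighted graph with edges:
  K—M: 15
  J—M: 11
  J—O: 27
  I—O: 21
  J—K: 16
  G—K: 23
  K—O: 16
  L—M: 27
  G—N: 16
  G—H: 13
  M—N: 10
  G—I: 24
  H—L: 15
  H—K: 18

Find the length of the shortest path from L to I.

Some routes from L to I:
L→H→G→I: 15 + 13 + 24 = 52
L→H→K→O→I: 15 + 18 + 16 + 21 = 70
L→M→N→G→I: 27 + 10 + 16 + 24 = 77
Shortest: 52.

52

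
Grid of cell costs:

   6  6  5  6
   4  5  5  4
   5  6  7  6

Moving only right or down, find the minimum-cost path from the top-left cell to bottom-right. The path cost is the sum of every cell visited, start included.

30

Path (0,0) → (1,0) → (1,1) → (1,2) → (1,3) → (2,3): 6 + 4 + 5 + 5 + 4 + 6 = 30.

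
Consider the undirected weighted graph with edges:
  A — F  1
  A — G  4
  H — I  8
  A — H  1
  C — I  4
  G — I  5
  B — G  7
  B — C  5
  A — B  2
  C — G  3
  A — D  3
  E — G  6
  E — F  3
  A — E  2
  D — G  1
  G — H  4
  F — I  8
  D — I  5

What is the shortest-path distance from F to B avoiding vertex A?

Comparing a few candidate routes:
F → E → G → C → B: 3 + 6 + 3 + 5 = 17
F → I → C → B: 8 + 4 + 5 = 17
F → I → G → B: 8 + 5 + 7 = 20
F → I → D → G → B: 8 + 5 + 1 + 7 = 21
F → E → G → B: 3 + 6 + 7 = 16
The minimum is 16.

16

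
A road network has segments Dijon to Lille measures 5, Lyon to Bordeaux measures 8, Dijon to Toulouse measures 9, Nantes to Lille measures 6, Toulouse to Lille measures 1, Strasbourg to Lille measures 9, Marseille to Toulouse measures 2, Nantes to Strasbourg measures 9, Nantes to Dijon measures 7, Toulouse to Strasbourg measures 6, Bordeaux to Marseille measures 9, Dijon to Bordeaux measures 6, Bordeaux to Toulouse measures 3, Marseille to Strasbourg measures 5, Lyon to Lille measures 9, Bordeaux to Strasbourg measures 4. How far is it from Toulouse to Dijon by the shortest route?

6

A few of the Toulouse→Dijon routes:
Toulouse → Dijon: 9
Toulouse → Lille → Dijon: 1 + 5 = 6
Toulouse → Lille → Nantes → Dijon: 1 + 6 + 7 = 14
Toulouse → Bordeaux → Dijon: 3 + 6 = 9
Shortest: 6.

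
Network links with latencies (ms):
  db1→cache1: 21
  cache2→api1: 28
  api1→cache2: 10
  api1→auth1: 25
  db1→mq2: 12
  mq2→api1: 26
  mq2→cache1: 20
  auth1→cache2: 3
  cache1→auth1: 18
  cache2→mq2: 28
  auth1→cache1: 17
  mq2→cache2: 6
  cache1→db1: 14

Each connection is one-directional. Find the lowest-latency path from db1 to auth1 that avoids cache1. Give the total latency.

Candidate routes:
db1-mq2-cache2-api1-auth1: 12 + 6 + 28 + 25 = 71
db1-mq2-api1-auth1: 12 + 26 + 25 = 63
Best route has total 63 ms.

63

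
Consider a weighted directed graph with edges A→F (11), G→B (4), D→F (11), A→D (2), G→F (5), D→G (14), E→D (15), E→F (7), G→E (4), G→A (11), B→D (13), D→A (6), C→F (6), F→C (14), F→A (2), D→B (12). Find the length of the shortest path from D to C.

Paths from D to C:
D → A → F → C: 6 + 11 + 14 = 31
D → F → C: 11 + 14 = 25
D → G → F → C: 14 + 5 + 14 = 33
D → G → A → F → C: 14 + 11 + 11 + 14 = 50
D → G → E → F → C: 14 + 4 + 7 + 14 = 39
Best route has total 25.

25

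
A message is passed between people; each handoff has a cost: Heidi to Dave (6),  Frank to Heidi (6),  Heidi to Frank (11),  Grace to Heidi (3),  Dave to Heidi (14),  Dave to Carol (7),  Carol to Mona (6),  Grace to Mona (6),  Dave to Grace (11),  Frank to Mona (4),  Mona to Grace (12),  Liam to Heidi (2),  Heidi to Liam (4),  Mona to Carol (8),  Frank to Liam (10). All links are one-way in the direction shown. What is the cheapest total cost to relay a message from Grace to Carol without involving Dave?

14

Paths from Grace to Carol avoiding Dave:
Grace - Mona - Carol: 6 + 8 = 14
Grace - Heidi - Frank - Mona - Carol: 3 + 11 + 4 + 8 = 26
The minimum is 14.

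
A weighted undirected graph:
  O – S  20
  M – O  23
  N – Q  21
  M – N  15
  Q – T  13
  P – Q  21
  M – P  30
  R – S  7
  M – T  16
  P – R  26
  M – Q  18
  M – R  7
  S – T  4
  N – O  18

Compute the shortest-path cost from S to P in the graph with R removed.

Comparing a few candidate routes:
S-T-M-Q-P: 4 + 16 + 18 + 21 = 59
S-T-M-P: 4 + 16 + 30 = 50
S-T-Q-P: 4 + 13 + 21 = 38
Best route has total 38.

38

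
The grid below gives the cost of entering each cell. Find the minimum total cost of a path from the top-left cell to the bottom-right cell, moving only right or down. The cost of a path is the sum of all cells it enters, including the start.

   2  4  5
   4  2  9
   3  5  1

14

Path r0c0 -> r0c1 -> r1c1 -> r2c1 -> r2c2: 2 + 4 + 2 + 5 + 1 = 14.
(Top row then right column would cost 21.)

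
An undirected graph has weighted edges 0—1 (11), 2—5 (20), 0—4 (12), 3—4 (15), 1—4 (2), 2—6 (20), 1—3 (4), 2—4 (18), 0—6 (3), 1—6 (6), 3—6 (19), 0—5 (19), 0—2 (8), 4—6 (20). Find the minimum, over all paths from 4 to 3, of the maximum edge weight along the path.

4

Some routes from 4 to 3:
4 - 3: max(15) = 15
4 - 0 - 6 - 1 - 3: max(12, 3, 6, 4) = 12
4 - 0 - 1 - 3: max(12, 11, 4) = 12
4 - 1 - 3: max(2, 4) = 4
Best route has worst link 4.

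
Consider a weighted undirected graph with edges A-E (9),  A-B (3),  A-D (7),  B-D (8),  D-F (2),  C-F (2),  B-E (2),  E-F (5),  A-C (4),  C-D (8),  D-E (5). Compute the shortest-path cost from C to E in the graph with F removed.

Comparing a few candidate routes:
C→A→D→E: 4 + 7 + 5 = 16
C→D→B→E: 8 + 8 + 2 = 18
C→A→E: 4 + 9 = 13
C→A→B→E: 4 + 3 + 2 = 9
C→D→A→B→E: 8 + 7 + 3 + 2 = 20
C→D→E: 8 + 5 = 13
The minimum is 9.

9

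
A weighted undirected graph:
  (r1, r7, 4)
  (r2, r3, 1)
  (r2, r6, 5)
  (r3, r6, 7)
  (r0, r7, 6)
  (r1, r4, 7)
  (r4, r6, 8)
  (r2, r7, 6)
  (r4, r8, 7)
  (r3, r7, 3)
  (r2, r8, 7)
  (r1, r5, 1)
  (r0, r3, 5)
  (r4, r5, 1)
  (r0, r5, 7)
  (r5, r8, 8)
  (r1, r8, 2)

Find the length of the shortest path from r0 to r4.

Checking several routes:
r0 -> r7 -> r1 -> r5 -> r4: 6 + 4 + 1 + 1 = 12
r0 -> r5 -> r4: 7 + 1 = 8
r0 -> r3 -> r7 -> r1 -> r5 -> r4: 5 + 3 + 4 + 1 + 1 = 14
Best route has total 8.

8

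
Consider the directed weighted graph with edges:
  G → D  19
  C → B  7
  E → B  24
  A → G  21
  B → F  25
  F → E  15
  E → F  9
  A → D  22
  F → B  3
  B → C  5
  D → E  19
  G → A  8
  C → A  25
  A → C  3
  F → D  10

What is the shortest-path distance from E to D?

Candidate routes:
E - B - F - D: 24 + 25 + 10 = 59
E - F - D: 9 + 10 = 19
E - B - C - A - G - D: 24 + 5 + 25 + 21 + 19 = 94
E - F - B - C - A - D: 9 + 3 + 5 + 25 + 22 = 64
E - B - C - A - D: 24 + 5 + 25 + 22 = 76
E - F - B - C - A - G - D: 9 + 3 + 5 + 25 + 21 + 19 = 82
The minimum is 19.

19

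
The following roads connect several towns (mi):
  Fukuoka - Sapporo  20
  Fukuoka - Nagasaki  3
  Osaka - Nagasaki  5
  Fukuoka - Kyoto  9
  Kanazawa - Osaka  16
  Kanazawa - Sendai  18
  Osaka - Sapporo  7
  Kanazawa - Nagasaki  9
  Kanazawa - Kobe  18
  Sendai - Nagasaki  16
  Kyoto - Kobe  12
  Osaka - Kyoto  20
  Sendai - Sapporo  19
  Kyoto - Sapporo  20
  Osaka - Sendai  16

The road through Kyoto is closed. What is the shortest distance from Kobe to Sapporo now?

39

A few of the Kobe→Sapporo routes:
Kobe → Kanazawa → Osaka → Sapporo: 18 + 16 + 7 = 41
Kobe → Kanazawa → Sendai → Sapporo: 18 + 18 + 19 = 55
Kobe → Kanazawa → Nagasaki → Fukuoka → Sapporo: 18 + 9 + 3 + 20 = 50
Kobe → Kanazawa → Sendai → Osaka → Sapporo: 18 + 18 + 16 + 7 = 59
Kobe → Kanazawa → Nagasaki → Osaka → Sapporo: 18 + 9 + 5 + 7 = 39
Shortest: 39 mi.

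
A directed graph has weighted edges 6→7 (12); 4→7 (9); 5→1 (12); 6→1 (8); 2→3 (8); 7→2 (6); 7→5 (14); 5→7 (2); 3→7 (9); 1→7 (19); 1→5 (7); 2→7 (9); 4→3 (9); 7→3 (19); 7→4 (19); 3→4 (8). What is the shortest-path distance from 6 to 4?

31

Some routes from 6 to 4:
6 → 1 → 5 → 7 → 3 → 4: 8 + 7 + 2 + 19 + 8 = 44
6 → 7 → 2 → 3 → 4: 12 + 6 + 8 + 8 = 34
6 → 1 → 5 → 7 → 4: 8 + 7 + 2 + 19 = 36
6 → 7 → 4: 12 + 19 = 31
6 → 7 → 3 → 4: 12 + 19 + 8 = 39
6 → 1 → 5 → 7 → 2 → 3 → 4: 8 + 7 + 2 + 6 + 8 + 8 = 39
Shortest: 31.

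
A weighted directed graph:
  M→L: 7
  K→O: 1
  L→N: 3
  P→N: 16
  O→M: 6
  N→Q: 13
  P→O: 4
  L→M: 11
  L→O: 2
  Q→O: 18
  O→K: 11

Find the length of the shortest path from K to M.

7

Candidate routes:
K - O - M: 1 + 6 = 7
Shortest: 7.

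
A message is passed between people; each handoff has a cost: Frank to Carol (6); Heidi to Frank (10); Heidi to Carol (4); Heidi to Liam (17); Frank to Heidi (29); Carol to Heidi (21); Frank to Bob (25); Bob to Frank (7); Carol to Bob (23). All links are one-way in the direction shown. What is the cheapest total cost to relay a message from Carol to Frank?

30

Paths from Carol to Frank:
Carol→Bob→Frank: 23 + 7 = 30
Carol→Heidi→Frank: 21 + 10 = 31
The minimum is 30.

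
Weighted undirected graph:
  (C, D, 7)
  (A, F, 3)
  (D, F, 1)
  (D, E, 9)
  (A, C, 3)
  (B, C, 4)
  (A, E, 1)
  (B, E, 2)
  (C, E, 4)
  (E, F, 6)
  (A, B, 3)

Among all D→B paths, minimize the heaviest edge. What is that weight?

Comparing a few candidate routes:
D -> F -> A -> C -> B: max(1, 3, 3, 4) = 4
D -> F -> A -> E -> C -> B: max(1, 3, 1, 4, 4) = 4
D -> F -> A -> B: max(1, 3, 3) = 3
D -> F -> A -> E -> B: max(1, 3, 1, 2) = 3
Smallest bottleneck: 3.

3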